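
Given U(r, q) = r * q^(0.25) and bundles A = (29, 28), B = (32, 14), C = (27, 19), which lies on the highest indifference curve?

Bundle A

Evaluate utility at each bundle:
U(A) = 66.709.
U(B) = 61.899.
U(C) = 56.371.
Highest utility is A, so A ≻ B ≻ C.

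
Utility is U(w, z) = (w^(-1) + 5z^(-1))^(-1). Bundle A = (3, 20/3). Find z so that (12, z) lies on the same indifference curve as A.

U depends on (w, z) only through S = w^(-1) + 5z^(-1), so equal utility means equal S. At (3, 20/3): S = 13/12.
With w = 12: 12^(-1) = 1/12, so 5z^(-1) = 13/12 − 1/12 = 1, i.e. z^(-1) = 0.2.
Hence z = 1/0.2 = 5.
Check: U(12, 5) = 0.9231.

z = 5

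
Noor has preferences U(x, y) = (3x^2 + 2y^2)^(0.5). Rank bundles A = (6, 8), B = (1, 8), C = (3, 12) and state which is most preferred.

Evaluate utility at each bundle:
U(A) = 15.362.
U(B) = 11.446.
U(C) = 17.748.
Highest utility is C, so C ≻ A ≻ B.

Bundle C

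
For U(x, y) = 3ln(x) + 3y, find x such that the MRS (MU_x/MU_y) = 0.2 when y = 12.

x = 5

MU_x = 3/x, MU_y = 3.
MRS = 3/x ÷ 3.
MRS depends only on x: 1/x = 0.2 ⇒ x = 1/0.2 = 5.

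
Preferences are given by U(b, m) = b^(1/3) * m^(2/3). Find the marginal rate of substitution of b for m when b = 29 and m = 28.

MRS = 14/29

MU_b = 1/3·b^(-2/3)·m^(2/3) and MU_m = 2/3·b^(1/3)·m^(-1/3).
MRS = MU_b/MU_m = (0.5)·m/b.
At (29, 28): MRS = 14/29.
That is, one extra unit of b is worth 14/29 units of m at the margin.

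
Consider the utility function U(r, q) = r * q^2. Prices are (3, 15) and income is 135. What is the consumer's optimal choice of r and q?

r* = 15, q* = 6

MU_r = q^2 and MU_q = 2·r·q.
MRS = MU_r/MU_q = (1/2)·q/r.
Tangency: set MRS = p_r/p_q = 3/15 = 0.2.
So (1/2)·q/r = 0.2, i.e. q = 0.4·r.
Substitute into the budget 3·r + 15·q = 135: 9·r = 135, so r* = 15.
Then q* = 0.4·15 = 6.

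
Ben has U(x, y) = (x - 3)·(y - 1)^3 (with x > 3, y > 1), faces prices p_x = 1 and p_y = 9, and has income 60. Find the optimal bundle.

x* = 15, y* = 5

MU_x = (y−1)^3, MU_y = 3·(x−3)·(y−1)^2.
MRS = (1/3)·(y−1)/(x−3).
Tangency: set MRS = p_x/p_y = 1/9.
So (1/3)·(y − 1)/(x − 3) = 1/9, i.e. (y − 1) = (1/3)·(x − 3).
Rewrite the budget in excess-of-subsistence terms: 1·(x − 3) + 9·(y − 1) = 60 − 1·3 − 9·1 = 48.
Substituting, 4·(x − 3) = 48, so x − 3 = 12 and x* = 15.
Then y − 1 = (1/3)·12 = 4, so y* = 5.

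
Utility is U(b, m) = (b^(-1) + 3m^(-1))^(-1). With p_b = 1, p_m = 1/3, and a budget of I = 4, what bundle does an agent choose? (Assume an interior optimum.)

For CES with ρ = -1, MRS = (1/3)·(m/b)^2.
Tangency: set MRS = p_b/p_m = 1/(1/3) = 3.
So (m/b)^2 = 9; taking the square root, m/b = 3, i.e. m = 3·b.
Substitute into the budget 1·b + (1/3)·m = 4: 2·b = 4, so b* = 2 and m* = 3·2 = 6.

b* = 2, m* = 6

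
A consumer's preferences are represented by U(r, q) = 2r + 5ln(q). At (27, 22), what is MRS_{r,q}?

MU_r = 2, MU_q = 5/q.
MRS = 2 ÷ (5/q).
At (27, 22): MRS = 8.8.
So at (27, 22) the consumer would give up 8.8 units of q for one more unit of r.

MRS = 8.8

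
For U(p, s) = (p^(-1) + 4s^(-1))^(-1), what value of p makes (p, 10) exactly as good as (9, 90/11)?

U depends on (p, s) only through S = p^(-1) + 4s^(-1), so equal utility means equal S. At (9, 90/11): S = 0.6.
With s = 10: 4·10^(-1) = 0.4, so p^(-1) = 0.6 − 0.4 = 0.2.
Hence p = 1/0.2 = 5.
Check: U(5, 10) = 1.6667.

p = 5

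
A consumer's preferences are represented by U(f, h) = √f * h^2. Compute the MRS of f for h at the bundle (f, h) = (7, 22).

MU_f = 0.5·f^(-0.5)·h^2 and MU_h = 2·√f·h.
MRS = MU_f/MU_h = (0.25)·h/f.
At (7, 22): MRS = 11/14.
The indifference curve has slope −11/14 at this bundle.

MRS = 11/14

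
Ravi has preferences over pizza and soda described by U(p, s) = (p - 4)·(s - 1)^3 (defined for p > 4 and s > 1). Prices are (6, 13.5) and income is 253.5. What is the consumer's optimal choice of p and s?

MU_p = (s−1)^3, MU_s = 3·(p−4)·(s−1)^2.
MRS = (1/3)·(s−1)/(p−4).
Tangency: set MRS = p_p/p_s = 6/13.5 = 4/9.
So (1/3)·(s − 1)/(p − 4) = 4/9, i.e. (s − 1) = (4/3)·(p − 4).
Rewrite the budget in excess-of-subsistence terms: 6·(p − 4) + 13.5·(s − 1) = 253.5 − 6·4 − 13.5·1 = 216.
Substituting, 24·(p − 4) = 216, so p − 4 = 9 and p* = 13.
Then s − 1 = (4/3)·9 = 12, so s* = 13.

p* = 13, s* = 13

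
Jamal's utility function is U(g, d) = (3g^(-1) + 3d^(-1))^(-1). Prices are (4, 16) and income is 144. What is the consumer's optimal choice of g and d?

For CES with ρ = -1, MRS = (d/g)^2.
Tangency: set MRS = p_g/p_d = 4/16 = 0.25.
So (d/g)^2 = 0.25; taking the square root, d/g = 0.5, i.e. d = 0.5·g.
Substitute into the budget 4·g + 16·d = 144: 12·g = 144, so g* = 12 and d* = 0.5·12 = 6.

g* = 12, d* = 6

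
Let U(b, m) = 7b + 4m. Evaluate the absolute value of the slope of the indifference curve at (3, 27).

MRS = 1.75

MU_b = 7, MU_m = 4, so MRS = 7/4 = 1.75 at every bundle.
At (3, 27): MRS = 1.75.
That is, one extra unit of b is worth 1.75 units of m at the margin.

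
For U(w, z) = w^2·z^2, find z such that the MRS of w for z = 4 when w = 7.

z = 28

MU_w = 2·w·z^2 and MU_z = 2·w^2·z.
MRS = MU_w/MU_z = z/w.
Substitute w = 7: MRS = z/7. Setting z/7 = 4 gives z = 4·7 = 28.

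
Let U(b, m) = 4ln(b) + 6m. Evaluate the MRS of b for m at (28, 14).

MRS = 1/42

MU_b = 4/b, MU_m = 6.
MRS = 4/b ÷ 6.
At (28, 14): MRS = 1/42.
So at (28, 14) the consumer would give up 1/42 units of m for one more unit of b.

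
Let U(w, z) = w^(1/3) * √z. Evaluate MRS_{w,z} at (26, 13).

MRS = 1/3

MU_w = 1/3·w^(-2/3)·√z and MU_z = 0.5·w^(1/3)·z^(-0.5).
MRS = MU_w/MU_z = (2/3)·z/w.
At (26, 13): MRS = 1/3.
The indifference curve has slope −1/3 at this bundle.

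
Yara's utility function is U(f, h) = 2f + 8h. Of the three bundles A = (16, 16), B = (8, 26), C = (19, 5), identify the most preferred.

Bundle B

Evaluate utility at each bundle:
U(A) = 160.
U(B) = 224.
U(C) = 78.
Highest utility is B, so B ≻ A ≻ C.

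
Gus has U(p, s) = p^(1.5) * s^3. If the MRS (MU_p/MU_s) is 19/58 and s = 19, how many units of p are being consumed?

MU_p = 1.5·√p·s^3 and MU_s = 3·p^(1.5)·s^2.
MRS = MU_p/MU_s = (0.5)·s/p.
Substitute s = 19: MRS = 9.5/p. Setting 9.5/p = 19/58 gives p = 9.5/(19/58) = 29.

p = 29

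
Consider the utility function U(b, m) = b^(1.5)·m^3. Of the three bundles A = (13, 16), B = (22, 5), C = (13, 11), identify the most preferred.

Bundle A

Evaluate utility at each bundle:
U(A) = 191988.394.
U(B) = 12898.643.
U(C) = 62386.854.
Highest utility is A, so A ≻ C ≻ B.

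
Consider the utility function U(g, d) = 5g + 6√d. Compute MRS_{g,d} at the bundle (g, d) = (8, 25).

MRS = 25/3

MU_g = 5, MU_d = 6/(2√d).
MRS = 5 ÷ (6/(2√d)).
At (8, 25): MRS = 25/3.
The indifference curve has slope −25/3 at this bundle.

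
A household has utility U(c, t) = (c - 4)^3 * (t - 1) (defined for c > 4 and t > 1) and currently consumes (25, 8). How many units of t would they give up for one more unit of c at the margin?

MU_c = 3·(c−4)^2·(t−1), MU_t = (c−4)^3.
MRS = (3/1)·(t−1)/(c−4).
At (25, 8): MRS = 1.
The indifference curve has slope −1 at this bundle.

MRS = 1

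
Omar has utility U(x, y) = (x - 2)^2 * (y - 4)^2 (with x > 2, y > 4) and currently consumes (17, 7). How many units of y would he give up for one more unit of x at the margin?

MRS = 0.2

MU_x = 2·(x−2)·(y−4)^2, MU_y = 2·(x−2)^2·(y−4).
MRS = (y−4)/(x−2).
At (17, 7): MRS = 0.2.
The indifference curve has slope −0.2 at this bundle.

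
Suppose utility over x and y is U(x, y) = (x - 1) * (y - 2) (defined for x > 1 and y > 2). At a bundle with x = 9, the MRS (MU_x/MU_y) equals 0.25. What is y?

MU_x = (y−2), MU_y = (x−1).
MRS = (y−2)/(x−1).
Substitute x = 9: MRS = (y − 2)/8. Setting this equal to 0.25 gives y − 2 = 0.25·8 = 2, so y = 4.

y = 4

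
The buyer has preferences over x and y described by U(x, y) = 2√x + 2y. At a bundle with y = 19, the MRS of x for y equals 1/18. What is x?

MU_x = 2/(2√x), MU_y = 2.
MRS = 2/(2√x) ÷ 2.
MRS depends only on x: 0.5/√x = 1/18 ⇒ √x = 0.5/(1/18) = 9 ⇒ x = 81.

x = 81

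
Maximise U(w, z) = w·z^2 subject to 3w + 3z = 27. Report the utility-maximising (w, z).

MU_w = z^2 and MU_z = 2·w·z.
MRS = MU_w/MU_z = (1/2)·z/w.
Tangency: set MRS = p_w/p_z = 3/3 = 1.
So (1/2)·z/w = 1, i.e. z = 2·w.
Substitute into the budget 3·w + 3·z = 27: 9·w = 27, so w* = 3.
Then z* = 2·3 = 6.

w* = 3, z* = 6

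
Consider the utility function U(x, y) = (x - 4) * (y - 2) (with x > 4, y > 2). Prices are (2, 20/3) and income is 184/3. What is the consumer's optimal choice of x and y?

x* = 14, y* = 5

MU_x = (y−2), MU_y = (x−4).
MRS = (y−2)/(x−4).
Tangency: set MRS = p_x/p_y = 2/(20/3) = 0.3.
So (y − 2)/(x − 4) = 0.3, i.e. (y − 2) = 0.3·(x − 4).
Rewrite the budget in excess-of-subsistence terms: 2·(x − 4) + (20/3)·(y − 2) = 184/3 − 2·4 − (20/3)·2 = 40.
Substituting, 4·(x − 4) = 40, so x − 4 = 10 and x* = 14.
Then y − 2 = 0.3·10 = 3, so y* = 5.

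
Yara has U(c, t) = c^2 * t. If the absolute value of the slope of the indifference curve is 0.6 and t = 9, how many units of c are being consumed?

MU_c = 2·c·t and MU_t = c^2.
MRS = MU_c/MU_t = (2/1)·t/c.
Substitute t = 9: MRS = 18/c. Setting 18/c = 0.6 gives c = 18/0.6 = 30.

c = 30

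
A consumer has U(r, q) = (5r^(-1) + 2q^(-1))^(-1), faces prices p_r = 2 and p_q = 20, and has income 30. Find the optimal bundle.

r* = 5, q* = 1

For CES with ρ = -1, MRS = (5/2)·(q/r)^2.
Tangency: set MRS = p_r/p_q = 2/20 = 0.1.
So (q/r)^2 = 1/25; taking the square root, q/r = 0.2, i.e. q = 0.2·r.
Substitute into the budget 2·r + 20·q = 30: 6·r = 30, so r* = 5 and q* = 0.2·5 = 1.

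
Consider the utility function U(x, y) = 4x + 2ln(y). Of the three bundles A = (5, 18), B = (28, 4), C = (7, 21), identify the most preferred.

Evaluate utility at each bundle:
U(A) = 25.781.
U(B) = 114.773.
U(C) = 34.089.
Highest utility is B, so B ≻ C ≻ A.

Bundle B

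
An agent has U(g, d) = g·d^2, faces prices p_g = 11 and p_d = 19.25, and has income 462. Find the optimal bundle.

MU_g = d^2 and MU_d = 2·g·d.
MRS = MU_g/MU_d = (1/2)·d/g.
Tangency: set MRS = p_g/p_d = 11/19.25 = 4/7.
So (1/2)·d/g = 4/7, i.e. d = (8/7)·g.
Substitute into the budget 11·g + 19.25·d = 462: 33·g = 462, so g* = 14.
Then d* = (8/7)·14 = 16.

g* = 14, d* = 16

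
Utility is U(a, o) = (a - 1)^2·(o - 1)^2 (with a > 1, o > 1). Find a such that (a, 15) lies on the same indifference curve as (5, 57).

a = 17

U(5, 57) = 50176.
Set U(a, 15) = 50176 and solve.
With o = 15: (15 − 1)^2 = 196, so (a − 1)^2 = 50176/196 = 256.
Taking the square root (with a > 1): a − 1 = 16, so a = 17.
Check: U(17, 15) = 50176.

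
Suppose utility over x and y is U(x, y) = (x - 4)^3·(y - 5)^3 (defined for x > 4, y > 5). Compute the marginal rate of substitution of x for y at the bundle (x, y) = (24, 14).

MRS = 0.45

MU_x = 3·(x−4)^2·(y−5)^3, MU_y = 3·(x−4)^3·(y−5)^2.
MRS = (y−5)/(x−4).
At (24, 14): MRS = 0.45.
That is, one extra unit of x is worth 0.45 units of y at the margin.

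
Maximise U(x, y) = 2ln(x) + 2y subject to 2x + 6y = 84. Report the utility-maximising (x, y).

x* = 3, y* = 13

MU_x = 2/x, MU_y = 2.
MRS = 2/x ÷ 2.
Tangency: set MRS = p_x/p_y = 2/6 = 1/3.
MRS depends only on x: 1/x = 1/3 ⇒ x* = 1/(1/3) = 3.
From the budget, 6·y = 84 − 2·3 = 78, so y* = 13.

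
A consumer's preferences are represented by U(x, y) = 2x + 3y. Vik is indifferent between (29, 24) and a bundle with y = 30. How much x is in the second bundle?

U(29, 24) = 130.
Set U(x, 30) = 130 and solve.
2x + 3·30 = 130 ⇒ 2x = 40 ⇒ x = 20.
Check: U(20, 30) = 130.

x = 20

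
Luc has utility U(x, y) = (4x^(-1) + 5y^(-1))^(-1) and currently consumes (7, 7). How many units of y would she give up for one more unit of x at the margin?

For CES with ρ = -1, MRS = (4/5)·(y/x)^2.
At (7, 7): MRS = 0.8.
So at (7, 7) the consumer would give up 0.8 units of y for one more unit of x.

MRS = 0.8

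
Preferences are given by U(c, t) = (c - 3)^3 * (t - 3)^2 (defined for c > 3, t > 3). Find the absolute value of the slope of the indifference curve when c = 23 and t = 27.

MRS = 1.8

MU_c = 3·(c−3)^2·(t−3)^2, MU_t = 2·(c−3)^3·(t−3).
MRS = (3/2)·(t−3)/(c−3).
At (23, 27): MRS = 1.8.
That is, one extra unit of c is worth 1.8 units of t at the margin.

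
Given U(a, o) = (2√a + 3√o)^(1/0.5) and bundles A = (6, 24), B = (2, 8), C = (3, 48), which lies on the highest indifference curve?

Bundle C

Evaluate utility at each bundle:
U(A) = 384.000.
U(B) = 128.000.
U(C) = 588.000.
Highest utility is C, so C ≻ A ≻ B.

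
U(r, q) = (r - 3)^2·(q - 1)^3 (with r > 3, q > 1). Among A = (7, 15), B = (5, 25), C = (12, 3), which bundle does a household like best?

Evaluate utility at each bundle:
U(A) = 43904.
U(B) = 55296.
U(C) = 648.
Highest utility is B, so B ≻ A ≻ C.

Bundle B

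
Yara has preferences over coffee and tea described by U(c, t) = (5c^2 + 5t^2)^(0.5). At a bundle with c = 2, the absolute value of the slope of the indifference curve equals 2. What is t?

For CES with ρ = 2, MRS = (t/c)^(-1).
Setting (t/2)^(-1) = 2 gives t/2 = 0.5 and t = 1.

t = 1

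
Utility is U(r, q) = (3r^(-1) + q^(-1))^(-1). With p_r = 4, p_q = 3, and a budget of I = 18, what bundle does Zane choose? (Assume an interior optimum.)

r* = 3, q* = 2

For CES with ρ = -1, MRS = (3/1)·(q/r)^2.
Tangency: set MRS = p_r/p_q = 4/3.
So (q/r)^2 = 4/9; taking the square root, q/r = 2/3, i.e. q = (2/3)·r.
Substitute into the budget 4·r + 3·q = 18: 6·r = 18, so r* = 3 and q* = (2/3)·3 = 2.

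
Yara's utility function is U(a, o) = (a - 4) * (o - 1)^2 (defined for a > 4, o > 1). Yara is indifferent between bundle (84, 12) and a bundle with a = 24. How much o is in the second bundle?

U(84, 12) = 9680.
Set U(24, o) = 9680 and solve.
With a = 24: (24 − 4) = 20, so (o − 1)^2 = 9680/20 = 484.
Taking the square root (with o > 1): o − 1 = 22, so o = 23.
Check: U(24, 23) = 9680.

o = 23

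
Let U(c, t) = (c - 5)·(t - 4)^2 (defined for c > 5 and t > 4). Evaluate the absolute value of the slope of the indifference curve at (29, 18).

MU_c = (t−4)^2, MU_t = 2·(c−5)·(t−4).
MRS = (1/2)·(t−4)/(c−5).
At (29, 18): MRS = 7/24.
That is, one extra unit of c is worth 7/24 units of t at the margin.

MRS = 7/24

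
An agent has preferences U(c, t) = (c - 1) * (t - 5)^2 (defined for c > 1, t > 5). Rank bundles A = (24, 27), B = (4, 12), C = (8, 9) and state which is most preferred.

Evaluate utility at each bundle:
U(A) = 11132.
U(B) = 147.
U(C) = 112.
Highest utility is A, so A ≻ B ≻ C.

Bundle A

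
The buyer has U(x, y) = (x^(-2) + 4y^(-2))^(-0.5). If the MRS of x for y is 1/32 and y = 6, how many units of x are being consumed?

x = 12

For CES with ρ = -2, MRS = (1/4)·(y/x)^3.
Setting (1/4)·(6/x)^3 = 1/32 gives (6/x)^3 = 0.125, so 6/x = 0.5 and x = 12.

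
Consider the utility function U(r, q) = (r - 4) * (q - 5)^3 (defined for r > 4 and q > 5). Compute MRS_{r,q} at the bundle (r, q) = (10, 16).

MU_r = (q−5)^3, MU_q = 3·(r−4)·(q−5)^2.
MRS = (1/3)·(q−5)/(r−4).
At (10, 16): MRS = 11/18.
The indifference curve has slope −11/18 at this bundle.

MRS = 11/18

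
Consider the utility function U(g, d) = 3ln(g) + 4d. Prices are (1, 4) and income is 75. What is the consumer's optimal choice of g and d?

MU_g = 3/g, MU_d = 4.
MRS = 3/g ÷ 4.
Tangency: set MRS = p_g/p_d = 1/4 = 0.25.
MRS depends only on g: 0.75/g = 0.25 ⇒ g* = 0.75/0.25 = 3.
From the budget, 4·d = 75 − 1·3 = 72, so d* = 18.

g* = 3, d* = 18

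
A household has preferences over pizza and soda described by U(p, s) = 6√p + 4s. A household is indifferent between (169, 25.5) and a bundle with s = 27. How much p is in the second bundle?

p = 144

U(169, 25.5) = 180.
Set U(p, 27) = 180 and solve.
With s = 27: 6√p = 180 − 4·27 = 72, so √p = 12 and p = 144.
Check: U(144, 27) = 180.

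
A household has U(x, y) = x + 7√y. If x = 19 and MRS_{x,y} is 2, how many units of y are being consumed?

y = 49

MU_x = 1, MU_y = 7/(2√y).
MRS = 1 ÷ (7/(2√y)).
MRS depends only on y: (2/7)·√y = 2 ⇒ √y = 2/(2/7) = 7 ⇒ y = 49.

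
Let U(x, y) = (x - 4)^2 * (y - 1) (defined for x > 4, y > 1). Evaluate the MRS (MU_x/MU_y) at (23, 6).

MU_x = 2·(x−4)·(y−1), MU_y = (x−4)^2.
MRS = (2/1)·(y−1)/(x−4).
At (23, 6): MRS = 10/19.
The indifference curve has slope −10/19 at this bundle.

MRS = 10/19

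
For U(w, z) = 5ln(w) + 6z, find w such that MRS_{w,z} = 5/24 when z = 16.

MU_w = 5/w, MU_z = 6.
MRS = 5/w ÷ 6.
MRS depends only on w: (5/6)/w = 5/24 ⇒ w = (5/6)/(5/24) = 4.

w = 4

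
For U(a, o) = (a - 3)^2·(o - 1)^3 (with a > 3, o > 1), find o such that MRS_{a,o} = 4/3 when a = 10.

o = 15

MU_a = 2·(a−3)·(o−1)^3, MU_o = 3·(a−3)^2·(o−1)^2.
MRS = (2/3)·(o−1)/(a−3).
Substitute a = 10: MRS = (o − 1)/10.5. Setting this equal to 4/3 gives o − 1 = (4/3)·10.5 = 14, so o = 15.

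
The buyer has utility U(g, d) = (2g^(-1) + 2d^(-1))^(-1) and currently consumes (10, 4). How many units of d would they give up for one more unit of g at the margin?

For CES with ρ = -1, MRS = (d/g)^2.
At (10, 4): MRS = 4/25.
That is, one extra unit of g is worth 4/25 units of d at the margin.

MRS = 4/25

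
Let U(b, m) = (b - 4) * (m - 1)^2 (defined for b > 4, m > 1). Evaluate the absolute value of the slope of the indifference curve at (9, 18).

MRS = 1.7

MU_b = (m−1)^2, MU_m = 2·(b−4)·(m−1).
MRS = (1/2)·(m−1)/(b−4).
At (9, 18): MRS = 1.7.
So at (9, 18) the consumer would give up 1.7 units of m for one more unit of b.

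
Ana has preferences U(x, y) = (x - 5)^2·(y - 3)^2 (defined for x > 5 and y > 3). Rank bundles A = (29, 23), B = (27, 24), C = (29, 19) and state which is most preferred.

Evaluate utility at each bundle:
U(A) = 230400.
U(B) = 213444.
U(C) = 147456.
Highest utility is A, so A ≻ B ≻ C.

Bundle A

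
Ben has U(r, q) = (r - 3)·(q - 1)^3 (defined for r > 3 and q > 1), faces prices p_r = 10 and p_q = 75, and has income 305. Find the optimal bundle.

r* = 8, q* = 3

MU_r = (q−1)^3, MU_q = 3·(r−3)·(q−1)^2.
MRS = (1/3)·(q−1)/(r−3).
Tangency: set MRS = p_r/p_q = 10/75 = 2/15.
So (1/3)·(q − 1)/(r − 3) = 2/15, i.e. (q − 1) = 0.4·(r − 3).
Rewrite the budget in excess-of-subsistence terms: 10·(r − 3) + 75·(q − 1) = 305 − 10·3 − 75·1 = 200.
Substituting, 40·(r − 3) = 200, so r − 3 = 5 and r* = 8.
Then q − 1 = 0.4·5 = 2, so q* = 3.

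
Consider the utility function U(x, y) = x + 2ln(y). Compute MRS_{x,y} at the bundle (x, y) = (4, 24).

MRS = 12

MU_x = 1, MU_y = 2/y.
MRS = 1 ÷ (2/y).
At (4, 24): MRS = 12.
So at (4, 24) the consumer would give up 12 units of y for one more unit of x.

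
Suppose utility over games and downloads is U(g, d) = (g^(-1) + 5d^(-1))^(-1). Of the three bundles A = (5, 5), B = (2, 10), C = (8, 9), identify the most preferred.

Bundle C

Evaluate utility at each bundle:
U(A) = 0.833.
U(B) = 1.000.
U(C) = 1.469.
Highest utility is C, so C ≻ B ≻ A.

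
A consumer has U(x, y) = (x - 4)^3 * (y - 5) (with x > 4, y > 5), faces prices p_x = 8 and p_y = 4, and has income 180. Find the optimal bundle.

MU_x = 3·(x−4)^2·(y−5), MU_y = (x−4)^3.
MRS = (3/1)·(y−5)/(x−4).
Tangency: set MRS = p_x/p_y = 8/4 = 2.
So (3/1)·(y − 5)/(x − 4) = 2, i.e. (y − 5) = (2/3)·(x − 4).
Rewrite the budget in excess-of-subsistence terms: 8·(x − 4) + 4·(y − 5) = 180 − 8·4 − 4·5 = 128.
Substituting, (32/3)·(x − 4) = 128, so x − 4 = 12 and x* = 16.
Then y − 5 = (2/3)·12 = 8, so y* = 13.

x* = 16, y* = 13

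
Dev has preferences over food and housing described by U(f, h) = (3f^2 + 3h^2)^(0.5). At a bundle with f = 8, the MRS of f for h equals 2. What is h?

For CES with ρ = 2, MRS = (h/f)^(-1).
Setting (h/8)^(-1) = 2 gives h/8 = 0.5 and h = 4.

h = 4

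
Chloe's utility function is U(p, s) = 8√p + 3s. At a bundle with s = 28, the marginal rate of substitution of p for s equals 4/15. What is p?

MU_p = 8/(2√p), MU_s = 3.
MRS = 8/(2√p) ÷ 3.
MRS depends only on p: (4/3)/√p = 4/15 ⇒ √p = (4/3)/(4/15) = 5 ⇒ p = 25.

p = 25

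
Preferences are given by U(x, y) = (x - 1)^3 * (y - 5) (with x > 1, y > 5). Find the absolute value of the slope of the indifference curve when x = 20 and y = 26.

MU_x = 3·(x−1)^2·(y−5), MU_y = (x−1)^3.
MRS = (3/1)·(y−5)/(x−1).
At (20, 26): MRS = 63/19.
That is, one extra unit of x is worth 63/19 units of y at the margin.

MRS = 63/19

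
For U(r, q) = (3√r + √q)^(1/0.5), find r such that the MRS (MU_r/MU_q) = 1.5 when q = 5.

For CES with ρ = 0.5, MRS = (3/1)·√(q/r).
Setting (3/1)·√(5/r) = 1.5 gives √(5/r) = 0.5, so 5/r = 0.25 and r = 20.

r = 20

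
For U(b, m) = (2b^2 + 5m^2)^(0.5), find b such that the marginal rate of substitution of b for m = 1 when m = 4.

b = 10

For CES with ρ = 2, MRS = (2/5)·(m/b)^(-1).
Setting (2/5)·(4/b)^(-1) = 1 gives (4/b)^(-1) = 2.5, so 4/b = 0.4 and b = 10.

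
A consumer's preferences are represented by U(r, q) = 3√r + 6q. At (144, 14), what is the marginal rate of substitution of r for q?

MU_r = 3/(2√r), MU_q = 6.
MRS = 3/(2√r) ÷ 6.
At (144, 14): MRS = 1/48.
So at (144, 14) the consumer would give up 1/48 units of q for one more unit of r.

MRS = 1/48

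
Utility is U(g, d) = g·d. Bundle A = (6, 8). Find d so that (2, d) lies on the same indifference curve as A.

U(6, 8) = 48.
Set U(2, d) = 48 and solve.
With g = 2: d = 48/2 = 24.
Check: U(2, 24) = 48.

d = 24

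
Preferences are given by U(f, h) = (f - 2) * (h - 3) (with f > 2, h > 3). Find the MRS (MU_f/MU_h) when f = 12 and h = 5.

MRS = 0.2

MU_f = (h−3), MU_h = (f−2).
MRS = (h−3)/(f−2).
At (12, 5): MRS = 0.2.
The indifference curve has slope −0.2 at this bundle.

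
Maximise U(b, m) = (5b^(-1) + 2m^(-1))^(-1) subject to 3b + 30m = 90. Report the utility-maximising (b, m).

b* = 10, m* = 2

For CES with ρ = -1, MRS = (5/2)·(m/b)^2.
Tangency: set MRS = p_b/p_m = 3/30 = 0.1.
So (m/b)^2 = 1/25; taking the square root, m/b = 0.2, i.e. m = 0.2·b.
Substitute into the budget 3·b + 30·m = 90: 9·b = 90, so b* = 10 and m* = 0.2·10 = 2.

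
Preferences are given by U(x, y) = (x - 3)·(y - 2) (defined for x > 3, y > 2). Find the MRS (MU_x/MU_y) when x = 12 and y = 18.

MRS = 16/9

MU_x = (y−2), MU_y = (x−3).
MRS = (y−2)/(x−3).
At (12, 18): MRS = 16/9.
That is, one extra unit of x is worth 16/9 units of y at the margin.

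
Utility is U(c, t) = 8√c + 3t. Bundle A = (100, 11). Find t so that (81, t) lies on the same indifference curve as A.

U(100, 11) = 113.
Set U(81, t) = 113 and solve.
With c = 81: √81 = 9, so 3t = 113 − 8·9 = 41 and t = 41/3.
Check: U(81, 41/3) = 113.

t = 41/3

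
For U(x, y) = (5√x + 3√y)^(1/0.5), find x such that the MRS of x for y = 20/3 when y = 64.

x = 4

For CES with ρ = 0.5, MRS = (5/3)·√(y/x).
Setting (5/3)·√(64/x) = 20/3 gives √(64/x) = 4, so 64/x = 16 and x = 4.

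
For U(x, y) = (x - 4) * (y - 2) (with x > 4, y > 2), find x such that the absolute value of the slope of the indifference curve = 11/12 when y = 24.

x = 28

MU_x = (y−2), MU_y = (x−4).
MRS = (y−2)/(x−4).
Substitute y = 24: MRS = 22/(x − 4). Setting this equal to 11/12 gives x − 4 = 22/(11/12) = 24, so x = 28.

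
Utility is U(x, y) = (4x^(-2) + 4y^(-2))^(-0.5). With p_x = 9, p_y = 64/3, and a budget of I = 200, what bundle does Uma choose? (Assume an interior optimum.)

x* = 8, y* = 6

For CES with ρ = -2, MRS = (y/x)^3.
Tangency: set MRS = p_x/p_y = 9/(64/3) = 27/64.
So (y/x)^3 = 27/64; taking the cube root, y/x = 0.75, i.e. y = 0.75·x.
Substitute into the budget 9·x + (64/3)·y = 200: 25·x = 200, so x* = 8 and y* = 0.75·8 = 6.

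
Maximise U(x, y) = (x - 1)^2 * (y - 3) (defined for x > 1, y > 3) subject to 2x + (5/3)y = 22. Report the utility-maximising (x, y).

x* = 6, y* = 6

MU_x = 2·(x−1)·(y−3), MU_y = (x−1)^2.
MRS = (2/1)·(y−3)/(x−1).
Tangency: set MRS = p_x/p_y = 2/(5/3) = 1.2.
So (2/1)·(y − 3)/(x − 1) = 1.2, i.e. (y − 3) = 0.6·(x − 1).
Rewrite the budget in excess-of-subsistence terms: 2·(x − 1) + (5/3)·(y − 3) = 22 − 2·1 − (5/3)·3 = 15.
Substituting, 3·(x − 1) = 15, so x − 1 = 5 and x* = 6.
Then y − 3 = 0.6·5 = 3, so y* = 6.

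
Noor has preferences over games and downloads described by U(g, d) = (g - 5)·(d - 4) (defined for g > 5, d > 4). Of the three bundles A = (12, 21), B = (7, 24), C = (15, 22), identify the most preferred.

Evaluate utility at each bundle:
U(A) = 119.
U(B) = 40.
U(C) = 180.
Highest utility is C, so C ≻ A ≻ B.

Bundle C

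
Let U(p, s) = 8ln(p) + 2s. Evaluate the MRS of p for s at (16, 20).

MRS = 0.25

MU_p = 8/p, MU_s = 2.
MRS = 8/p ÷ 2.
At (16, 20): MRS = 0.25.
So at (16, 20) the consumer would give up 0.25 units of s for one more unit of p.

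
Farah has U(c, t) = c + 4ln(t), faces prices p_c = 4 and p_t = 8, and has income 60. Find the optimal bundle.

c* = 11, t* = 2

MU_c = 1, MU_t = 4/t.
MRS = 1 ÷ (4/t).
Tangency: set MRS = p_c/p_t = 4/8 = 0.5.
MRS depends only on t: 0.25·t = 0.5 ⇒ t* = 0.5/0.25 = 2.
From the budget, 4·c = 60 − 8·2 = 44, so c* = 11.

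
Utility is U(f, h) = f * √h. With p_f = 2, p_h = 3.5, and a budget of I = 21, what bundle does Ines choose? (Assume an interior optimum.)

f* = 7, h* = 2

MU_f = √h and MU_h = 0.5·f·h^(-0.5).
MRS = MU_f/MU_h = (2)·h/f.
Tangency: set MRS = p_f/p_h = 2/3.5 = 4/7.
So (2)·h/f = 4/7, i.e. h = (2/7)·f.
Substitute into the budget 2·f + 3.5·h = 21: 3·f = 21, so f* = 7.
Then h* = (2/7)·7 = 2.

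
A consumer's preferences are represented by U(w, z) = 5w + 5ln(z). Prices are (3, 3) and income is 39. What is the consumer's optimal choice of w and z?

w* = 12, z* = 1

MU_w = 5, MU_z = 5/z.
MRS = 5 ÷ (5/z).
Tangency: set MRS = p_w/p_z = 3/3 = 1.
MRS depends only on z: z = 1 ⇒ z* = 1.
From the budget, 3·w = 39 − 3·1 = 36, so w* = 12.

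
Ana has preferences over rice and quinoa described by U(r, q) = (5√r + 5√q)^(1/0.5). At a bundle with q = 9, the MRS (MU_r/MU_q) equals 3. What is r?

r = 1

For CES with ρ = 0.5, MRS = √(q/r).
Setting √(9/r) = 3 gives 9/r = 9 and r = 1.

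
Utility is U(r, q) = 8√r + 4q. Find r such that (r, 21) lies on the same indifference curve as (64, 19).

U(64, 19) = 140.
Set U(r, 21) = 140 and solve.
With q = 21: 8√r = 140 − 4·21 = 56, so √r = 7 and r = 49.
Check: U(49, 21) = 140.

r = 49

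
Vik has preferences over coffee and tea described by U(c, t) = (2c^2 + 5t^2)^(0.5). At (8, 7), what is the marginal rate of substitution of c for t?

For CES with ρ = 2, MRS = (2/5)·(t/c)^(-1).
At (8, 7): MRS = 16/35.
That is, one extra unit of c is worth 16/35 units of t at the margin.

MRS = 16/35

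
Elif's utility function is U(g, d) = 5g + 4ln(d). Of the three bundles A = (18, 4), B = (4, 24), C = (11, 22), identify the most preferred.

Evaluate utility at each bundle:
U(A) = 95.545.
U(B) = 32.712.
U(C) = 67.364.
Highest utility is A, so A ≻ C ≻ B.

Bundle A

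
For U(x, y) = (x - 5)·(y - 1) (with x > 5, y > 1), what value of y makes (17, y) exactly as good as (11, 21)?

U(11, 21) = 120.
Set U(17, y) = 120 and solve.
With x = 17: (17 − 5) = 12, so (y − 1) = 120/12 = 10.
So y = 1 + 10 = 11.
Check: U(17, 11) = 120.

y = 11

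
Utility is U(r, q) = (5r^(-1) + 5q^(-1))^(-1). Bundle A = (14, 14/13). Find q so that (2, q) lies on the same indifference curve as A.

q = 2

U depends on (r, q) only through S = 5r^(-1) + 5q^(-1), so equal utility means equal S. At (14, 14/13): S = 5.
With r = 2: 5·2^(-1) = 2.5, so 5q^(-1) = 5 − 2.5 = 2.5, i.e. q^(-1) = 0.5.
Hence q = 1/0.5 = 2.
Check: U(2, 2) = 0.2.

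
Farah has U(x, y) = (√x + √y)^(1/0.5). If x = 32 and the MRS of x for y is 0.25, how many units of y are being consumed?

For CES with ρ = 0.5, MRS = √(y/x).
Setting √(y/32) = 0.25 gives y/32 = 1/16 and y = 2.

y = 2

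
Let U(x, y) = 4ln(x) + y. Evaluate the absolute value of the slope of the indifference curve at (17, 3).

MU_x = 4/x, MU_y = 1.
MRS = 4/x ÷ 1.
At (17, 3): MRS = 4/17.
The indifference curve has slope −4/17 at this bundle.

MRS = 4/17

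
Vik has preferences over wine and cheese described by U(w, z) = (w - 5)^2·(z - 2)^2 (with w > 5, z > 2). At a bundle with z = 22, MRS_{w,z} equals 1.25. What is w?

w = 21

MU_w = 2·(w−5)·(z−2)^2, MU_z = 2·(w−5)^2·(z−2).
MRS = (z−2)/(w−5).
Substitute z = 22: MRS = 20/(w − 5). Setting this equal to 1.25 gives w − 5 = 20/1.25 = 16, so w = 21.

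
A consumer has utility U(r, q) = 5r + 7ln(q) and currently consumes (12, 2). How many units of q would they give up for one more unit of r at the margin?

MRS = 10/7

MU_r = 5, MU_q = 7/q.
MRS = 5 ÷ (7/q).
At (12, 2): MRS = 10/7.
So at (12, 2) the consumer would give up 10/7 units of q for one more unit of r.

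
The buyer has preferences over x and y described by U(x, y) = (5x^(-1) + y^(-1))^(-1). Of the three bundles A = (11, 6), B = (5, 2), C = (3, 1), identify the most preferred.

Evaluate utility at each bundle:
U(A) = 1.610.
U(B) = 0.667.
U(C) = 0.375.
Highest utility is A, so A ≻ B ≻ C.

Bundle A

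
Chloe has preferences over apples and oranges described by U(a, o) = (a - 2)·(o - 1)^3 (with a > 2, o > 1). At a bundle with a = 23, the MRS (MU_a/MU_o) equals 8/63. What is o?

o = 9

MU_a = (o−1)^3, MU_o = 3·(a−2)·(o−1)^2.
MRS = (1/3)·(o−1)/(a−2).
Substitute a = 23: MRS = (o − 1)/63. Setting this equal to 8/63 gives o − 1 = (8/63)·63 = 8, so o = 9.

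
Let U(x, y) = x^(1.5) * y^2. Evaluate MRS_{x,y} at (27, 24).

MRS = 2/3

MU_x = 1.5·√x·y^2 and MU_y = 2·x^(1.5)·y.
MRS = MU_x/MU_y = (0.75)·y/x.
At (27, 24): MRS = 2/3.
The indifference curve has slope −2/3 at this bundle.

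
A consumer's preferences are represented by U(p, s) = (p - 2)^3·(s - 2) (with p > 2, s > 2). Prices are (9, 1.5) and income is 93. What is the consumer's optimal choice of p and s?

MU_p = 3·(p−2)^2·(s−2), MU_s = (p−2)^3.
MRS = (3/1)·(s−2)/(p−2).
Tangency: set MRS = p_p/p_s = 9/1.5 = 6.
So (3/1)·(s − 2)/(p − 2) = 6, i.e. (s − 2) = 2·(p − 2).
Rewrite the budget in excess-of-subsistence terms: 9·(p − 2) + 1.5·(s − 2) = 93 − 9·2 − 1.5·2 = 72.
Substituting, 12·(p − 2) = 72, so p − 2 = 6 and p* = 8.
Then s − 2 = 2·6 = 12, so s* = 14.

p* = 8, s* = 14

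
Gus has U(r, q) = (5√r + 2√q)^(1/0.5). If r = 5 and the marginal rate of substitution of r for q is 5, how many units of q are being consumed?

For CES with ρ = 0.5, MRS = (5/2)·√(q/r).
Setting (5/2)·√(q/5) = 5 gives √(q/5) = 2, so q/5 = 4 and q = 20.

q = 20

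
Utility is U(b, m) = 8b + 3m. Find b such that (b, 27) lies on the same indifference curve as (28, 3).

U(28, 3) = 233.
Set U(b, 27) = 233 and solve.
8b + 3·27 = 233 ⇒ 8b = 152 ⇒ b = 19.
Check: U(19, 27) = 233.

b = 19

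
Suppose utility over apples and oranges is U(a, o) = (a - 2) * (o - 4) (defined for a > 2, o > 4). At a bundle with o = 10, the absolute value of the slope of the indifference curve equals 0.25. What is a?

MU_a = (o−4), MU_o = (a−2).
MRS = (o−4)/(a−2).
Substitute o = 10: MRS = 6/(a − 2). Setting this equal to 0.25 gives a − 2 = 6/0.25 = 24, so a = 26.

a = 26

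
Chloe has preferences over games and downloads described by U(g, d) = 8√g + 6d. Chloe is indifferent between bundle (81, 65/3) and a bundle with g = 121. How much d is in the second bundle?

d = 19

U(81, 65/3) = 202.
Set U(121, d) = 202 and solve.
With g = 121: √121 = 11, so 6d = 202 − 8·11 = 114 and d = 19.
Check: U(121, 19) = 202.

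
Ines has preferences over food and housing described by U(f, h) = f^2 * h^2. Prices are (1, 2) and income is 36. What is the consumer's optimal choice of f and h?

f* = 18, h* = 9

MU_f = 2·f·h^2 and MU_h = 2·f^2·h.
MRS = MU_f/MU_h = h/f.
Tangency: set MRS = p_f/p_h = 1/2 = 0.5.
So h/f = 0.5, i.e. h = 0.5·f.
Substitute into the budget 1·f + 2·h = 36: 2·f = 36, so f* = 18.
Then h* = 0.5·18 = 9.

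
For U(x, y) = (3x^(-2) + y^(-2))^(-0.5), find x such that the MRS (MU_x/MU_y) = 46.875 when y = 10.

x = 4

For CES with ρ = -2, MRS = (3/1)·(y/x)^3.
Setting (3/1)·(10/x)^3 = 46.875 gives (10/x)^3 = 15.625, so 10/x = 2.5 and x = 4.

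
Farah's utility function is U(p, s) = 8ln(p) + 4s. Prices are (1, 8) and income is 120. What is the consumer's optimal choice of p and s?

p* = 16, s* = 13

MU_p = 8/p, MU_s = 4.
MRS = 8/p ÷ 4.
Tangency: set MRS = p_p/p_s = 1/8 = 0.125.
MRS depends only on p: 2/p = 0.125 ⇒ p* = 2/0.125 = 16.
From the budget, 8·s = 120 − 1·16 = 104, so s* = 13.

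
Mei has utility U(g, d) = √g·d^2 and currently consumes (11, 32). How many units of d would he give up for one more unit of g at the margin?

MRS = 8/11

MU_g = 0.5·g^(-0.5)·d^2 and MU_d = 2·√g·d.
MRS = MU_g/MU_d = (0.25)·d/g.
At (11, 32): MRS = 8/11.
So at (11, 32) the consumer would give up 8/11 units of d for one more unit of g.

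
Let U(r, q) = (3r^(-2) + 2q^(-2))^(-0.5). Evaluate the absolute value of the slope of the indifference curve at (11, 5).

MRS = 375/2662

For CES with ρ = -2, MRS = (3/2)·(q/r)^3.
At (11, 5): MRS = 375/2662.
That is, one extra unit of r is worth 375/2662 units of q at the margin.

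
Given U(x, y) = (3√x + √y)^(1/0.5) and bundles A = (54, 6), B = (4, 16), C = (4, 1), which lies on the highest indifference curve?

Bundle A

Evaluate utility at each bundle:
U(A) = 600.000.
U(B) = 100.000.
U(C) = 49.000.
Highest utility is A, so A ≻ B ≻ C.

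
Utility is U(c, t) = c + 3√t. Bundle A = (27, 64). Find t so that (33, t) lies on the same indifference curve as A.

U(27, 64) = 51.
Set U(33, t) = 51 and solve.
With c = 33: 3√t = 51 − 33 = 18, so √t = 6 and t = 36.
Check: U(33, 36) = 51.

t = 36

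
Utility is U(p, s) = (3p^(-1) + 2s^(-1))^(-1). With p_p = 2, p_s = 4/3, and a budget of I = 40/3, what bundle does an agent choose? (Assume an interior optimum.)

For CES with ρ = -1, MRS = (3/2)·(s/p)^2.
Tangency: set MRS = p_p/p_s = 2/(4/3) = 1.5.
So (s/p)^2 = 1; taking the square root, s/p = 1, i.e. s = p.
Substitute into the budget 2·p + (4/3)·s = 40/3: (10/3)·p = 40/3, so p* = 4 and s* = 4.

p* = 4, s* = 4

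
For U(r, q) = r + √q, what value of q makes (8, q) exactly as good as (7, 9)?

q = 4

U(7, 9) = 10.
Set U(8, q) = 10 and solve.
With r = 8: √q = 10 − 8 = 2, so √q = 2 and q = 4.
Check: U(8, 4) = 10.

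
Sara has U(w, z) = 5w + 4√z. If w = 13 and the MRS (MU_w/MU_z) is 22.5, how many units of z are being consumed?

z = 81

MU_w = 5, MU_z = 4/(2√z).
MRS = 5 ÷ (4/(2√z)).
MRS depends only on z: 2.5·√z = 22.5 ⇒ √z = 22.5/2.5 = 9 ⇒ z = 81.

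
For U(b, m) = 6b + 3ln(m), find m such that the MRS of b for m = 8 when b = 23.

MU_b = 6, MU_m = 3/m.
MRS = 6 ÷ (3/m).
MRS depends only on m: 2·m = 8 ⇒ m = 8/2 = 4.

m = 4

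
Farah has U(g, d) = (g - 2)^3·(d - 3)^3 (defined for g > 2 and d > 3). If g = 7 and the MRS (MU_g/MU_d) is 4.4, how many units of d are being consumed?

MU_g = 3·(g−2)^2·(d−3)^3, MU_d = 3·(g−2)^3·(d−3)^2.
MRS = (d−3)/(g−2).
Substitute g = 7: MRS = (d − 3)/5. Setting this equal to 4.4 gives d − 3 = 4.4·5 = 22, so d = 25.

d = 25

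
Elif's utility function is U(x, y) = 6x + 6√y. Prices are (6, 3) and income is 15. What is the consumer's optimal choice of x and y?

x* = 2, y* = 1

MU_x = 6, MU_y = 6/(2√y).
MRS = 6 ÷ (6/(2√y)).
Tangency: set MRS = p_x/p_y = 6/3 = 2.
MRS depends only on y: 2·√y = 2 ⇒ √y = 2/2 = 1 ⇒ y* = 1.
From the budget, 6·x = 15 − 3·1 = 12, so x* = 2.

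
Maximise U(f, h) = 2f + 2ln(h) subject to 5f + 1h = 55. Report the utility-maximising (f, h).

f* = 10, h* = 5

MU_f = 2, MU_h = 2/h.
MRS = 2 ÷ (2/h).
Tangency: set MRS = p_f/p_h = 5/1 = 5.
MRS depends only on h: h = 5 ⇒ h* = 5.
From the budget, 5·f = 55 − 1·5 = 50, so f* = 10.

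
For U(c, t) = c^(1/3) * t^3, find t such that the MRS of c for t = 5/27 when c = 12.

MU_c = 1/3·c^(-2/3)·t^3 and MU_t = 3·c^(1/3)·t^2.
MRS = MU_c/MU_t = (1/9)·t/c.
Substitute c = 12: MRS = t/108. Setting t/108 = 5/27 gives t = (5/27)·108 = 20.

t = 20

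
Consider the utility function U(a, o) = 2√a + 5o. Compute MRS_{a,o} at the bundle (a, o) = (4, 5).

MRS = 0.1

MU_a = 2/(2√a), MU_o = 5.
MRS = 2/(2√a) ÷ 5.
At (4, 5): MRS = 0.1.
So at (4, 5) the consumer would give up 0.1 units of o for one more unit of a.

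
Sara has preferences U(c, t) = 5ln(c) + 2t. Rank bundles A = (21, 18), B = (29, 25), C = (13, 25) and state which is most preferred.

Evaluate utility at each bundle:
U(A) = 51.223.
U(B) = 66.836.
U(C) = 62.825.
Highest utility is B, so B ≻ C ≻ A.

Bundle B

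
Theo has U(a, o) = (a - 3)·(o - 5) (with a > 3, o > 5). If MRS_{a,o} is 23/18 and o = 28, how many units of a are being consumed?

a = 21

MU_a = (o−5), MU_o = (a−3).
MRS = (o−5)/(a−3).
Substitute o = 28: MRS = 23/(a − 3). Setting this equal to 23/18 gives a − 3 = 23/(23/18) = 18, so a = 21.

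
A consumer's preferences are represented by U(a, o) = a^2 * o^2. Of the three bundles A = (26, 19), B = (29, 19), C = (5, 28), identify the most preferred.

Evaluate utility at each bundle:
U(A) = 244036.
U(B) = 303601.
U(C) = 19600.
Highest utility is B, so B ≻ A ≻ C.

Bundle B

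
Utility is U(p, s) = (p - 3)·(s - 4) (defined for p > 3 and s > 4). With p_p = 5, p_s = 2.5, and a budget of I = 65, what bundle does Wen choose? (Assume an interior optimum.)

p* = 7, s* = 12

MU_p = (s−4), MU_s = (p−3).
MRS = (s−4)/(p−3).
Tangency: set MRS = p_p/p_s = 5/2.5 = 2.
So (s − 4)/(p − 3) = 2, i.e. (s − 4) = 2·(p − 3).
Rewrite the budget in excess-of-subsistence terms: 5·(p − 3) + 2.5·(s − 4) = 65 − 5·3 − 2.5·4 = 40.
Substituting, 10·(p − 3) = 40, so p − 3 = 4 and p* = 7.
Then s − 4 = 2·4 = 8, so s* = 12.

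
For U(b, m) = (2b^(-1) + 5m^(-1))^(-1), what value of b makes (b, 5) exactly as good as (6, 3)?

U depends on (b, m) only through S = 2b^(-1) + 5m^(-1), so equal utility means equal S. At (6, 3): S = 2.
With m = 5: 5·5^(-1) = 1, so 2b^(-1) = 2 − 1 = 1, i.e. b^(-1) = 0.5.
Hence b = 1/0.5 = 2.
Check: U(2, 5) = 0.5.

b = 2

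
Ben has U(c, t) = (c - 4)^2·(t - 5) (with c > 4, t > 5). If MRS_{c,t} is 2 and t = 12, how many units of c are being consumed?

MU_c = 2·(c−4)·(t−5), MU_t = (c−4)^2.
MRS = (2/1)·(t−5)/(c−4).
Substitute t = 12: MRS = 14/(c − 4). Setting this equal to 2 gives c − 4 = 14/2 = 7, so c = 11.

c = 11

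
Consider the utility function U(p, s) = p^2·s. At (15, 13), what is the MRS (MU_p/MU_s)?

MU_p = 2·p·s and MU_s = p^2.
MRS = MU_p/MU_s = (2/1)·s/p.
At (15, 13): MRS = 26/15.
The indifference curve has slope −26/15 at this bundle.

MRS = 26/15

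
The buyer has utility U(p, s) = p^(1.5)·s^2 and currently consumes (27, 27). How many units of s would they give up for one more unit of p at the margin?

MRS = 0.75

MU_p = 1.5·√p·s^2 and MU_s = 2·p^(1.5)·s.
MRS = MU_p/MU_s = (0.75)·s/p.
At (27, 27): MRS = 0.75.
The indifference curve has slope −0.75 at this bundle.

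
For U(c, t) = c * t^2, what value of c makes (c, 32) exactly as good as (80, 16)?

U(80, 16) = 20480.
Set U(c, 32) = 20480 and solve.
With t = 32: 32^2 = 1024, so c = 20480/1024 = 20.
Check: U(20, 32) = 20480.

c = 20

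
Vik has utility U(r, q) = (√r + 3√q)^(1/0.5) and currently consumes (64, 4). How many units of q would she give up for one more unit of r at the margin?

For CES with ρ = 0.5, MRS = (1/3)·√(q/r).
At (64, 4): MRS = 1/12.
The indifference curve has slope −1/12 at this bundle.

MRS = 1/12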